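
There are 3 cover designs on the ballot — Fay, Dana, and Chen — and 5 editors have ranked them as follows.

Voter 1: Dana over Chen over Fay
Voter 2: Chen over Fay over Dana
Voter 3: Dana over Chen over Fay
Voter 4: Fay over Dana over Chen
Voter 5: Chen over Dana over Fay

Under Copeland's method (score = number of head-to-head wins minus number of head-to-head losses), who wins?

Pairwise results:
  Fay vs Dana: Dana wins 3–2.
  Fay vs Chen: Chen wins 4–1.
  Dana vs Chen: Dana wins 3–2.
Copeland scores (wins − losses):
  Fay: 0 − 2 = -2
  Dana: 2 − 0 = 2
  Chen: 1 − 1 = 0
Dana has the best Copeland score.

Dana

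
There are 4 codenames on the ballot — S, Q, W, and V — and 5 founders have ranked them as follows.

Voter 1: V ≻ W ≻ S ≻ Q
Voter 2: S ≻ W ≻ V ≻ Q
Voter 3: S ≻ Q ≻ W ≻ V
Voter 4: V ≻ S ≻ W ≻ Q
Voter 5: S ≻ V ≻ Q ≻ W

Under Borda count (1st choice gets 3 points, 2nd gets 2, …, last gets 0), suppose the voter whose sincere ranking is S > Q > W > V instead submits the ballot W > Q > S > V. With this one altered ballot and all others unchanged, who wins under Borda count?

Borda totals with the altered ballot: S 10, Q 3, W 8, V 9.
The winner is unchanged: still S.

S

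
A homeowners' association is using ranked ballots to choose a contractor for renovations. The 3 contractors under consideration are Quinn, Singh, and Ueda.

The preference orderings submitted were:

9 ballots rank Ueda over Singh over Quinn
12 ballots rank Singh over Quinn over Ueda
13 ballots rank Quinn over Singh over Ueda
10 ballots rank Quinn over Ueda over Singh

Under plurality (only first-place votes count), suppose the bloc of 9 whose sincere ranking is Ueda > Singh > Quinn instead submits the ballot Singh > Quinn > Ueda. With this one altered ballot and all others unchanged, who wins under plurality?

First-place totals with the altered ballot: Quinn 23, Singh 21, Ueda 0.
The winner is unchanged: still Quinn.

Quinn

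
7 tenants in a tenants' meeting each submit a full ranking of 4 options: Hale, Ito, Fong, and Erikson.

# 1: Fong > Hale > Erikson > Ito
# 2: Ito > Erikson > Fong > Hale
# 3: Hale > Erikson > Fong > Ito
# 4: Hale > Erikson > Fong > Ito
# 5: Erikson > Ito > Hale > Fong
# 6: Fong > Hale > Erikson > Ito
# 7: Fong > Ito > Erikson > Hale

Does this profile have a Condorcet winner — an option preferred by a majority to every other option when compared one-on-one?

No

Head-to-head results (7 voters total):
Hale vs Ito: Hale wins 4–3.
Hale vs Fong: Fong wins 4–3.
Hale vs Erikson: Hale wins 4–3.
Ito vs Fong: Fong wins 5–2.
Ito vs Erikson: Erikson wins 5–2.
Fong vs Erikson: Erikson wins 4–3.
No candidate beats all others: Hale beats Erikson beats Fong beats Hale, a majority cycle.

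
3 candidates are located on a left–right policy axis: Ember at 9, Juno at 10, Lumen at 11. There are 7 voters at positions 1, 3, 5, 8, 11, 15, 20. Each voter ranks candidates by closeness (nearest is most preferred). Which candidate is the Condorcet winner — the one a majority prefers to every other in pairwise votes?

Ember

With single-peaked preferences on a line, the Condorcet winner is the candidate closest to the median voter.
The median voter (position 8) is closest to Ember at 9.
Check: Ember vs Juno — voters closer to Ember: 4 of 7.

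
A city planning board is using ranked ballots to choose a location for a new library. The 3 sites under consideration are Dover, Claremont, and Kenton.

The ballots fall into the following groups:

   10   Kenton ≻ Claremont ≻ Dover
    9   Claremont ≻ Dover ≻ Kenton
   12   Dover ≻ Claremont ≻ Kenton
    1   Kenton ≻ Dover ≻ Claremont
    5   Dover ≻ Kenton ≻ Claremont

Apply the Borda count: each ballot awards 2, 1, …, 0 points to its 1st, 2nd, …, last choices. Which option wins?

Dover

Borda scores:
  Dover: 10·0 + 9·1 + 12·2 + 1 + 5·2 = 44
  Claremont: 10·1 + 9·2 + 12·1 + 0 + 5·0 = 40
  Kenton: 10·2 + 9·0 + 12·0 + 2 + 5·1 = 27
Dover has the highest total.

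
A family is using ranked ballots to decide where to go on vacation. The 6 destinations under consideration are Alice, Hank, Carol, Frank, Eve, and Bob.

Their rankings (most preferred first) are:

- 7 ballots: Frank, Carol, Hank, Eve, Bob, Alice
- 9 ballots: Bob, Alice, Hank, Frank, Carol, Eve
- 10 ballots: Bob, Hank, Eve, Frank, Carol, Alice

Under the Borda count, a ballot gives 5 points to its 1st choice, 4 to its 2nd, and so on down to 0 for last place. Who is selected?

Bob

Borda scores:
  Alice: 7·0 + 9·4 + 10·0 = 36
  Hank: 7·3 + 9·3 + 10·4 = 88
  Carol: 7·4 + 9·1 + 10·1 = 47
  Frank: 7·5 + 9·2 + 10·2 = 73
  Eve: 7·2 + 9·0 + 10·3 = 44
  Bob: 7·1 + 9·5 + 10·5 = 102
Bob has the highest total.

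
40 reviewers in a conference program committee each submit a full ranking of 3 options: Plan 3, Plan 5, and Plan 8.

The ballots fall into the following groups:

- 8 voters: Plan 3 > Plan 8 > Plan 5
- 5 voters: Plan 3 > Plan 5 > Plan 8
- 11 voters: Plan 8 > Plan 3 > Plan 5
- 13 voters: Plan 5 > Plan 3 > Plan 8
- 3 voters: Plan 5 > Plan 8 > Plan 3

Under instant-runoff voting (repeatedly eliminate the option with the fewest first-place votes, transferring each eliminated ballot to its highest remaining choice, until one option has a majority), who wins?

Plan 3

Round 1: Plan 5 16, Plan 3 13, Plan 8 11. Plan 8 has the fewest and is eliminated.
Round 2: Plan 3 24, Plan 5 16. Plan 3 has a majority.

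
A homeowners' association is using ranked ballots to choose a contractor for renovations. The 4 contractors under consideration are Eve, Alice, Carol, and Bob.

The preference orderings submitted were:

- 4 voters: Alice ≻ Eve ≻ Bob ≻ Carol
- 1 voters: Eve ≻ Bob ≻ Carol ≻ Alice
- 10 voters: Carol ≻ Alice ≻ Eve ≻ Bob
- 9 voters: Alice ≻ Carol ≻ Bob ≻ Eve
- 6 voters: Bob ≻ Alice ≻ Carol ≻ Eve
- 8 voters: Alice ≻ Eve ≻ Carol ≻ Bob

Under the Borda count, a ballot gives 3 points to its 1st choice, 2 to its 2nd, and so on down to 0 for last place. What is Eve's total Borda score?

37

Borda scores:
  Eve: 4·2 + 3 + 10·1 + 9·0 + 6·0 + 8·2 = 37
  Alice: 4·3 + 0 + 10·2 + 9·3 + 6·2 + 8·3 = 95
  Carol: 4·0 + 1 + 10·3 + 9·2 + 6·1 + 8·1 = 63
  Bob: 4·1 + 2 + 10·0 + 9·1 + 6·3 + 8·0 = 33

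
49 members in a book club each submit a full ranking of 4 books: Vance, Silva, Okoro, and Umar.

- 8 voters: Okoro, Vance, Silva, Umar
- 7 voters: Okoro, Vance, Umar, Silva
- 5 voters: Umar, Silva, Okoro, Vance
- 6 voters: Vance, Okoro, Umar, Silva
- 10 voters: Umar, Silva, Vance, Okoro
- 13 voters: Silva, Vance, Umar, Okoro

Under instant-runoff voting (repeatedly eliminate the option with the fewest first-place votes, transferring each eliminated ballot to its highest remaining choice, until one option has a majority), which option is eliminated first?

Round 1: Okoro 15, Umar 15, Silva 13, Vance 6. Vance has the fewest and is eliminated.
Round 2: Okoro 21, Umar 15, Silva 13. Silva has the fewest and is eliminated.
Round 3: Umar 28, Okoro 21. Umar has a majority.

Vance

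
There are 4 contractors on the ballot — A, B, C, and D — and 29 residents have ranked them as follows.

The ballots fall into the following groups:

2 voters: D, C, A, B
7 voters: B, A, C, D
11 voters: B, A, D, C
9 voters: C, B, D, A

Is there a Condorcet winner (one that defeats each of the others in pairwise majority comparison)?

Head-to-head results (29 voters total):
A vs B: B wins 27–2.
A vs C: A wins 18–11.
A vs D: A wins 18–11.
B vs C: B wins 18–11.
B vs D: B wins 27–2.
C vs D: C wins 16–13.
B beats each rival — A (27–2), C (18–11), D (27–2) — so B is the Condorcet winner.

Yes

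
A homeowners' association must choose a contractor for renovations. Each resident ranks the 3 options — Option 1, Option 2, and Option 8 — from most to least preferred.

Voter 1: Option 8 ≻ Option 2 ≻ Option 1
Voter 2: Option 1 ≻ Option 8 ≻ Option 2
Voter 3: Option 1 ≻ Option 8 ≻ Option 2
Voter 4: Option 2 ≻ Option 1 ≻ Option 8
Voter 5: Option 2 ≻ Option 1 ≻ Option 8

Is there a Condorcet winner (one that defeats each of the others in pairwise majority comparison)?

Head-to-head results (5 voters total):
Option 1 vs Option 2: Option 2 wins 3–2.
Option 1 vs Option 8: Option 1 wins 4–1.
Option 2 vs Option 8: Option 8 wins 3–2.
No candidate beats all others: Option 1 beats Option 8 beats Option 2 beats Option 1, a majority cycle.

No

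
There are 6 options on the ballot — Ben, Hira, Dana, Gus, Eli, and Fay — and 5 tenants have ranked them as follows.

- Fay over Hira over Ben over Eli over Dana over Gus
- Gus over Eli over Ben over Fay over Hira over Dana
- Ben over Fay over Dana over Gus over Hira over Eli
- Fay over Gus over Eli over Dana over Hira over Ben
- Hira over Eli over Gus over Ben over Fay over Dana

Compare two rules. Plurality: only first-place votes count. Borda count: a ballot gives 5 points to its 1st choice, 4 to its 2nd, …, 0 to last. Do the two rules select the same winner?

Plurality first-place counts: Ben 1, Hira 1, Dana 0, Gus 1, Eli 0, Fay 2 → Fay.
Borda totals: Ben 13, Hira 12, Dana 6, Gus 14, Eli 13, Fay 17 → Fay.
The two rules agree on Fay.

Yes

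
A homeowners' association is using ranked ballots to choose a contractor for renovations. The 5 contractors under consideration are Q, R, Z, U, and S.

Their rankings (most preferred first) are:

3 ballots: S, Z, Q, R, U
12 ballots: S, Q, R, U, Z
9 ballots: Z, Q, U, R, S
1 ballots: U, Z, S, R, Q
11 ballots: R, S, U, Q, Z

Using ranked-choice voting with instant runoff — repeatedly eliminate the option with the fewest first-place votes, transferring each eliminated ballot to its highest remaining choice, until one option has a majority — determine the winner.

Round 1: S 15, R 11, Z 9, U 1, Q 0. Q has the fewest and is eliminated.
Round 2: S 15, R 11, Z 9, U 1. U has the fewest and is eliminated.
Round 3: S 15, R 11, Z 10. Z has the fewest and is eliminated.
Round 4: R 20, S 16. R has a majority.

R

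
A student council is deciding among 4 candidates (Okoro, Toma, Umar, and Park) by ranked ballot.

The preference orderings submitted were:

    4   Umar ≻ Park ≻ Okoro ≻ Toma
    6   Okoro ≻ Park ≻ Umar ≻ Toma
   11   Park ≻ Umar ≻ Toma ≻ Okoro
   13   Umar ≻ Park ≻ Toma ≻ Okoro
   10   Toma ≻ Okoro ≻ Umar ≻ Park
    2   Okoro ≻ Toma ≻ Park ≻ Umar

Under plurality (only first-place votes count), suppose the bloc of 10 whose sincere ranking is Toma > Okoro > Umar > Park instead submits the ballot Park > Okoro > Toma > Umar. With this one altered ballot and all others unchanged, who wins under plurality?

Park

First-place totals with the altered ballot: Okoro 8, Toma 0, Umar 17, Park 21.
The switch changes the winner from Umar to Park.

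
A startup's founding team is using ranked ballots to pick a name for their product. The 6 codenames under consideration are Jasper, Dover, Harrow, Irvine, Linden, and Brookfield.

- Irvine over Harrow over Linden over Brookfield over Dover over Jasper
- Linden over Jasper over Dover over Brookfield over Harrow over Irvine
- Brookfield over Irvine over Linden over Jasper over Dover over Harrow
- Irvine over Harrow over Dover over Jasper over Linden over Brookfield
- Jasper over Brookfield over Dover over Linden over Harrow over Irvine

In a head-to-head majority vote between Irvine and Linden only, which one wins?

Irvine

Ballots ranking Irvine above Linden: 3.
Ballots ranking Linden above Irvine: 2.
Irvine wins the head-to-head, 3–2.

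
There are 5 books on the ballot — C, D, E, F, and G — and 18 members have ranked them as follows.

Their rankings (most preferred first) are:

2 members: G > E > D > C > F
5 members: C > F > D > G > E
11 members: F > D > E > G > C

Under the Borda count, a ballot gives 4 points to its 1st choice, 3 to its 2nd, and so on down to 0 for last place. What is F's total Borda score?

59

Borda scores:
  C: 2·1 + 5·4 + 11·0 = 22
  D: 2·2 + 5·2 + 11·3 = 47
  E: 2·3 + 5·0 + 11·2 = 28
  F: 2·0 + 5·3 + 11·4 = 59
  G: 2·4 + 5·1 + 11·1 = 24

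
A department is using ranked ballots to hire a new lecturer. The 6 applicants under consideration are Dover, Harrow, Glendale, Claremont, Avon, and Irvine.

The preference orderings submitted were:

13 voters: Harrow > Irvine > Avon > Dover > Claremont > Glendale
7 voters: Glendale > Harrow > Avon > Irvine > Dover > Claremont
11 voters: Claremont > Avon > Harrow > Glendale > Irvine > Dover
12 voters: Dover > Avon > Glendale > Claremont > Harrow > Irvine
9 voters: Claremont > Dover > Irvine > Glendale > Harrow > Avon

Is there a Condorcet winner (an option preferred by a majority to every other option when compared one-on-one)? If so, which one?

Head-to-head results (52 voters total):
Dover vs Harrow: Harrow wins 31–21.
Dover vs Glendale: Dover wins 34–18.
Dover vs Claremont: Dover wins 32–20.
Dover vs Avon: Avon wins 31–21.
Dover vs Irvine: Irvine wins 31–21.
Harrow vs Glendale: Glendale wins 28–24.
Harrow vs Claremont: Claremont wins 32–20.
Harrow vs Avon: Harrow wins 29–23.
Harrow vs Irvine: Harrow wins 43–9.
Glendale vs Claremont: Claremont wins 33–19.
Glendale vs Avon: Avon wins 36–16.
Glendale vs Irvine: Glendale wins 30–22.
Claremont vs Avon: Avon wins 32–20.
Claremont vs Irvine: Claremont wins 32–20.
Avon vs Irvine: Avon wins 30–22.
No candidate beats all others: Dover beats Glendale beats Harrow beats Dover, a majority cycle.

There is no Condorcet winner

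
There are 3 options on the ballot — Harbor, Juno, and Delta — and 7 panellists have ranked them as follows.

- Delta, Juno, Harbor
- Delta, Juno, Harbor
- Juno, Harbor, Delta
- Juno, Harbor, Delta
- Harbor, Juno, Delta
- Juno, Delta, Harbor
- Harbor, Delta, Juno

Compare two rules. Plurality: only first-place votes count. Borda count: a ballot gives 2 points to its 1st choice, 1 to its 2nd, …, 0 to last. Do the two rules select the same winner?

Yes

Plurality first-place counts: Harbor 2, Juno 3, Delta 2 → Juno.
Borda totals: Harbor 6, Juno 9, Delta 6 → Juno.
The two rules agree on Juno.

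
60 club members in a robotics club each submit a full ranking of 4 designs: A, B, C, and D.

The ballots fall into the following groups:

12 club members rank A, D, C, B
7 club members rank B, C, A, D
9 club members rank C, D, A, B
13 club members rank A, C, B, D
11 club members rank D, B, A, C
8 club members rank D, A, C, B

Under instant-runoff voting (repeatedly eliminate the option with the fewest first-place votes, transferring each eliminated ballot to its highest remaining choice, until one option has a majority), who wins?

A

Round 1: A 25, D 19, C 9, B 7. B has the fewest and is eliminated.
Round 2: A 25, D 19, C 16. C has the fewest and is eliminated.
Round 3: A 32, D 28. A has a majority.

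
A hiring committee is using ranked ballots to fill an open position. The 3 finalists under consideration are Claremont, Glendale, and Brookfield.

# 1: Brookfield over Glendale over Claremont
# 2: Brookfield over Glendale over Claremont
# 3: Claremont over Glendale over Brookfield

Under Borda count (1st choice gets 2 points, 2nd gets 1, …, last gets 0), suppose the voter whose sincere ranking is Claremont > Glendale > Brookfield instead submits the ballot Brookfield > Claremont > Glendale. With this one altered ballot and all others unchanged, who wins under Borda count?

Borda totals with the altered ballot: Claremont 1, Glendale 2, Brookfield 6.
The winner is unchanged: still Brookfield.

Brookfield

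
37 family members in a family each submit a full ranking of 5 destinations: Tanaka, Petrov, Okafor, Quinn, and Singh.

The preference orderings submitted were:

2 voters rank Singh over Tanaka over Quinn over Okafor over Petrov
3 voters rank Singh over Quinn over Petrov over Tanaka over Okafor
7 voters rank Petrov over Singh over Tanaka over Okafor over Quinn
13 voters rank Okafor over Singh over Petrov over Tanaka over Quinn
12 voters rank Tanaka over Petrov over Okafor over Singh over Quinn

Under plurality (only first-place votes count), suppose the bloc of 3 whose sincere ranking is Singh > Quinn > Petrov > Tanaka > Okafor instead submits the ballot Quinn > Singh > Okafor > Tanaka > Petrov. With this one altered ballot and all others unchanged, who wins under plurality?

First-place totals with the altered ballot: Tanaka 12, Petrov 7, Okafor 13, Quinn 3, Singh 2.
The winner is unchanged: still Okafor.

Okafor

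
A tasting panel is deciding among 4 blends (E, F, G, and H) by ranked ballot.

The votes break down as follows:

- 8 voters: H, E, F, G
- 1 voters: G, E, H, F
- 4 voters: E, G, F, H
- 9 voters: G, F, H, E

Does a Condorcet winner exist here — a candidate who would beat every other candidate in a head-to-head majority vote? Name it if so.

None — there is no Condorcet winner

Head-to-head results (22 voters total):
E vs F: E wins 13–9.
E vs G: E wins 12–10.
E vs H: H wins 17–5.
F vs G: G wins 14–8.
F vs H: F wins 13–9.
G vs H: G wins 14–8.
No candidate beats all others: E beats F beats H beats E, a majority cycle.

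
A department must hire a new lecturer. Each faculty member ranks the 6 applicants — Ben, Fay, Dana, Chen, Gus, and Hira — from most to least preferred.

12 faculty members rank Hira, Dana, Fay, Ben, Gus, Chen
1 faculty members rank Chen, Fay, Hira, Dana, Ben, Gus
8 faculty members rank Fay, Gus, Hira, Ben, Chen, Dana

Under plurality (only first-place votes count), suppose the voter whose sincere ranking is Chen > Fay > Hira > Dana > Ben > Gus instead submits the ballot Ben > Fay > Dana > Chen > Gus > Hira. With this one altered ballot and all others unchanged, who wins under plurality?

First-place totals with the altered ballot: Ben 1, Fay 8, Dana 0, Chen 0, Gus 0, Hira 12.
The winner is unchanged: still Hira.

Hira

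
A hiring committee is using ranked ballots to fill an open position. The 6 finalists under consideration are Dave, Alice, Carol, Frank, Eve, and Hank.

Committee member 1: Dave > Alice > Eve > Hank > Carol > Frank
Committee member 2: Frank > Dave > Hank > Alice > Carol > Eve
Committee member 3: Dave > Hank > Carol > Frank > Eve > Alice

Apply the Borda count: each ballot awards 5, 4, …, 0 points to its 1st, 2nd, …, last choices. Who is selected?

Borda scores:
  Dave: 5 + 4 + 5 = 14
  Alice: 4 + 2 + 0 = 6
  Carol: 1 + 1 + 3 = 5
  Frank: 0 + 5 + 2 = 7
  Eve: 3 + 0 + 1 = 4
  Hank: 2 + 3 + 4 = 9
Dave has the highest total.

Dave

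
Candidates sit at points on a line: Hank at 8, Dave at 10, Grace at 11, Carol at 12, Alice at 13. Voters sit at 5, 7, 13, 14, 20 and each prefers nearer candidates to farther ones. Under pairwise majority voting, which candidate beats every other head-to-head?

With single-peaked preferences on a line, the Condorcet winner is the candidate closest to the median voter.
The median voter (position 13) is closest to Alice at 13.
Check: Alice vs Hank — voters closer to Alice: 3 of 5.

Alice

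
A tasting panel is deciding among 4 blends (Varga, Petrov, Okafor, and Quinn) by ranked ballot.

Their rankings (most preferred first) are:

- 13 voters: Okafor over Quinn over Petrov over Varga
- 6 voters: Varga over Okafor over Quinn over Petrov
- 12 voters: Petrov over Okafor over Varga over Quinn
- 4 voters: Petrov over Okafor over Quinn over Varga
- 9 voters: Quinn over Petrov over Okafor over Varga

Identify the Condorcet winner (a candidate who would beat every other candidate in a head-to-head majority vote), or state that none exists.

There is no Condorcet winner

Head-to-head results (44 voters total):
Varga vs Petrov: Petrov wins 38–6.
Varga vs Okafor: Okafor wins 38–6.
Varga vs Quinn: Quinn wins 26–18.
Petrov vs Okafor: Petrov wins 25–19.
Petrov vs Quinn: Quinn wins 28–16.
Okafor vs Quinn: Okafor wins 35–9.
No candidate beats all others: Petrov beats Okafor beats Quinn beats Petrov, a majority cycle.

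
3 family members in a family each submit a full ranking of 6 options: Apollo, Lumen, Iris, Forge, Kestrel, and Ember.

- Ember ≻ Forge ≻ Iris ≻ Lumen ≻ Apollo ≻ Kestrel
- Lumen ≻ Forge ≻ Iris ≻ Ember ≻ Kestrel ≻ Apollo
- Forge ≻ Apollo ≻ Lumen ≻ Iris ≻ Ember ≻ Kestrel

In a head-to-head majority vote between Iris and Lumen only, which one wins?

Ballots ranking Iris above Lumen: 1.
Ballots ranking Lumen above Iris: 2.
Lumen wins the head-to-head, 2–1.

Lumen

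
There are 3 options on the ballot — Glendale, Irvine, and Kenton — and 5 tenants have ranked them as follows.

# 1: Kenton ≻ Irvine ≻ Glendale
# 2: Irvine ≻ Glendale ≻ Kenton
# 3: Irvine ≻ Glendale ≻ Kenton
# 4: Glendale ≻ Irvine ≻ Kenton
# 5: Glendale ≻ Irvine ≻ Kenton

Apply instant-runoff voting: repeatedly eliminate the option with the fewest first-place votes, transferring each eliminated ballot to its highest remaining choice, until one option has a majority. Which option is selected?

Irvine

Round 1: Glendale 2, Irvine 2, Kenton 1. Kenton has the fewest and is eliminated.
Round 2: Irvine 3, Glendale 2. Irvine has a majority.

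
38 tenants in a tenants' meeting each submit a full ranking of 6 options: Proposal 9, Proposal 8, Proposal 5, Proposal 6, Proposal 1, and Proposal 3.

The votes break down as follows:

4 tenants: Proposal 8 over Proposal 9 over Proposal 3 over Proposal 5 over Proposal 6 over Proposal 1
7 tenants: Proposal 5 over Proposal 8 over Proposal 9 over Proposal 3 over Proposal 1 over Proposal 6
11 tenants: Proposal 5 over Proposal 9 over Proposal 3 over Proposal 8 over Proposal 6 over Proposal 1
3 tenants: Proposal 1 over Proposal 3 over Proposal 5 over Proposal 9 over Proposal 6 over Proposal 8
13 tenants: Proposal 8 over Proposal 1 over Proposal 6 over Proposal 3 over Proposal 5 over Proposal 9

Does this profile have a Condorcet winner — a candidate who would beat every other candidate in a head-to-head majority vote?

No

Head-to-head results (38 voters total):
Proposal 9 vs Proposal 8: Proposal 8 wins 24–14.
Proposal 9 vs Proposal 5: Proposal 5 wins 34–4.
Proposal 9 vs Proposal 6: Proposal 9 wins 25–13.
Proposal 9 vs Proposal 1: Proposal 9 wins 22–16.
Proposal 9 vs Proposal 3: Proposal 9 wins 22–16.
Proposal 8 vs Proposal 5: Proposal 5 wins 21–17.
Proposal 8 vs Proposal 6: Proposal 8 wins 35–3.
Proposal 8 vs Proposal 1: Proposal 8 wins 35–3.
Proposal 8 vs Proposal 3: Proposal 8 wins 24–14.
Proposal 5 vs Proposal 6: Proposal 5 wins 25–13.
Proposal 5 vs Proposal 1: Proposal 5 wins 22–16.
Proposal 5 vs Proposal 3: Proposal 3 wins 20–18.
Proposal 6 vs Proposal 1: Proposal 1 wins 23–15.
Proposal 6 vs Proposal 3: Proposal 3 wins 25–13.
Proposal 1 vs Proposal 3: Proposal 3 wins 22–16.
No candidate beats all others: Proposal 9 beats Proposal 3 beats Proposal 5 beats Proposal 9, a majority cycle.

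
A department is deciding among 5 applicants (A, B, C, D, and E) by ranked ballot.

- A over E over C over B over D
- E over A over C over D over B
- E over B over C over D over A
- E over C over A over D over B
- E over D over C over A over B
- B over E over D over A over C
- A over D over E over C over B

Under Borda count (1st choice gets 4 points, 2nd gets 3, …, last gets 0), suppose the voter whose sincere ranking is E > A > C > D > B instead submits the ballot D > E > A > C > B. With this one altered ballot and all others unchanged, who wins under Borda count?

Borda totals with the altered ballot: A 14, B 8, C 11, D 14, E 23.
The winner is unchanged: still E.

E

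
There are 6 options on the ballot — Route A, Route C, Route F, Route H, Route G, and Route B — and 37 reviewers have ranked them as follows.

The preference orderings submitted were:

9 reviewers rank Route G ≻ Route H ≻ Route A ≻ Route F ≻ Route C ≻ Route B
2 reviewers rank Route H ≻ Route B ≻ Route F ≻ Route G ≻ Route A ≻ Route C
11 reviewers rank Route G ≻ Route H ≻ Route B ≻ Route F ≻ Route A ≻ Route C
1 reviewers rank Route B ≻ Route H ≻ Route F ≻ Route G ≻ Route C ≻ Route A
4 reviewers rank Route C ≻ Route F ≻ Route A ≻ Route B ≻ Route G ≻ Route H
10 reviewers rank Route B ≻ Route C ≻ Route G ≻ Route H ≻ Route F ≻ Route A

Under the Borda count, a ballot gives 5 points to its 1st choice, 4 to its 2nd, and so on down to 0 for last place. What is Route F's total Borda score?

Borda scores:
  Route A: 9·3 + 2·1 + 11·1 + 0 + 4·3 + 10·0 = 52
  Route C: 9·1 + 2·0 + 11·0 + 1 + 4·5 + 10·4 = 70
  Route F: 9·2 + 2·3 + 11·2 + 3 + 4·4 + 10·1 = 75
  Route H: 9·4 + 2·5 + 11·4 + 4 + 4·0 + 10·2 = 114
  Route G: 9·5 + 2·2 + 11·5 + 2 + 4·1 + 10·3 = 140
  Route B: 9·0 + 2·4 + 11·3 + 5 + 4·2 + 10·5 = 104

75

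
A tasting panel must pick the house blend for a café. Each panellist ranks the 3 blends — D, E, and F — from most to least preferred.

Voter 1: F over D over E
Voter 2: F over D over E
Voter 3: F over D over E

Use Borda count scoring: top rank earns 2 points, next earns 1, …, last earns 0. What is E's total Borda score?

0

Borda scores:
  D: 1 + 1 + 1 = 3
  E: 0 + 0 + 0 = 0
  F: 2 + 2 + 2 = 6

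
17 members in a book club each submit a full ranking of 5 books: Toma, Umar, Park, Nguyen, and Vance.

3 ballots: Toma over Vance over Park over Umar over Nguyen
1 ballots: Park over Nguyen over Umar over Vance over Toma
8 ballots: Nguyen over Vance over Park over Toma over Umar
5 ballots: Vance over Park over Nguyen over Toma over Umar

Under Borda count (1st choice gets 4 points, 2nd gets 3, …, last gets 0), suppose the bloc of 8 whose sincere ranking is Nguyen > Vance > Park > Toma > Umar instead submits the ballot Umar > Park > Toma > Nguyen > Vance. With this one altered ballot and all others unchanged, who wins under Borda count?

Borda totals with the altered ballot: Toma 33, Umar 37, Park 49, Nguyen 21, Vance 30.
The switch changes the winner from Vance to Park.

Park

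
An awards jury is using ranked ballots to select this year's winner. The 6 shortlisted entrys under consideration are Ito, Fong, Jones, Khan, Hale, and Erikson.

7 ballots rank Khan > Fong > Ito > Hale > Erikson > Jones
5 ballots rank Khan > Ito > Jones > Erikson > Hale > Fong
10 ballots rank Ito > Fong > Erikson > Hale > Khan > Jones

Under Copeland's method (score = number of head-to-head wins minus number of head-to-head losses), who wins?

Pairwise results:
  Ito vs Fong: Ito wins 15–7.
  Ito vs Jones: Ito wins 22–0.
  Ito vs Khan: Khan wins 12–10.
  Ito vs Hale: Ito wins 22–0.
  Ito vs Erikson: Ito wins 22–0.
  Fong vs Jones: Fong wins 17–5.
  Fong vs Khan: Khan wins 12–10.
  Fong vs Hale: Fong wins 17–5.
  Fong vs Erikson: Fong wins 17–5.
  Jones vs Khan: Khan wins 22–0.
  Jones vs Hale: Hale wins 17–5.
  Jones vs Erikson: Erikson wins 17–5.
  Khan vs Hale: Khan wins 12–10.
  Khan vs Erikson: Khan wins 12–10.
  Hale vs Erikson: Erikson wins 15–7.
Copeland scores (wins − losses):
  Ito: 4 − 1 = 3
  Fong: 3 − 2 = 1
  Jones: 0 − 5 = -5
  Khan: 5 − 0 = 5
  Hale: 1 − 4 = -3
  Erikson: 2 − 3 = -1
Khan has the best Copeland score.

Khan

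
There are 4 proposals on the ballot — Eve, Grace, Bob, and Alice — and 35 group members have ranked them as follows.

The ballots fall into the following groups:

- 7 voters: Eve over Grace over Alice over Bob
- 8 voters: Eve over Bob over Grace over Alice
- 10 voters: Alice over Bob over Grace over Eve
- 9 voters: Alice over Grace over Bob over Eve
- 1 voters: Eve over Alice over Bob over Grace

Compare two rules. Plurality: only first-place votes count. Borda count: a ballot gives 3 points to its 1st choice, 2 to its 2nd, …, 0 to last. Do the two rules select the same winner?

Yes

Plurality first-place counts: Eve 16, Grace 0, Bob 0, Alice 19 → Alice.
Borda totals: Eve 48, Grace 50, Bob 46, Alice 66 → Alice.
The two rules agree on Alice.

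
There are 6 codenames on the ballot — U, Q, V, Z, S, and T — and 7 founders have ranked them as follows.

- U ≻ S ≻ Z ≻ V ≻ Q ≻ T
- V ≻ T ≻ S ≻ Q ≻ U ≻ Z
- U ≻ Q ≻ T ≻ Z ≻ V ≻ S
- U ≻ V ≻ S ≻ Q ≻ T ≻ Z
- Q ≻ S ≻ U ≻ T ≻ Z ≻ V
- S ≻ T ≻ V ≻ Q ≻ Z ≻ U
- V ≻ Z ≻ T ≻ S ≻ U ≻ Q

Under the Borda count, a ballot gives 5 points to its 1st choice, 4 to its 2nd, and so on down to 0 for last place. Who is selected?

Borda scores:
  U: 5 + 1 + 5 + 5 + 3 + 0 + 1 = 20
  Q: 1 + 2 + 4 + 2 + 5 + 2 + 0 = 16
  V: 2 + 5 + 1 + 4 + 0 + 3 + 5 = 20
  Z: 3 + 0 + 2 + 0 + 1 + 1 + 4 = 11
  S: 4 + 3 + 0 + 3 + 4 + 5 + 2 = 21
  T: 0 + 4 + 3 + 1 + 2 + 4 + 3 = 17
S has the highest total.

S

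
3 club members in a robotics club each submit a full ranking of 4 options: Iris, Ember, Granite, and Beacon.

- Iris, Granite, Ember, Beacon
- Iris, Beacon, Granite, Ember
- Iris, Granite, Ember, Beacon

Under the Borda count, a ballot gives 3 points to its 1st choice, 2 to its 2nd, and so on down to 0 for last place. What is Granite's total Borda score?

5

Borda scores:
  Iris: 3 + 3 + 3 = 9
  Ember: 1 + 0 + 1 = 2
  Granite: 2 + 1 + 2 = 5
  Beacon: 0 + 2 + 0 = 2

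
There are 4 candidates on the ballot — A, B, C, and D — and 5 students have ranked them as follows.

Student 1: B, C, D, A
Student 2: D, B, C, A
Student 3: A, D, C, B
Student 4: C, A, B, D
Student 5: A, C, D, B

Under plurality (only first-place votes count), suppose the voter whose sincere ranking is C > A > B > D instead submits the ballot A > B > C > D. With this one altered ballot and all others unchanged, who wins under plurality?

A

First-place totals with the altered ballot: A 3, B 1, C 0, D 1.
The winner is unchanged: still A.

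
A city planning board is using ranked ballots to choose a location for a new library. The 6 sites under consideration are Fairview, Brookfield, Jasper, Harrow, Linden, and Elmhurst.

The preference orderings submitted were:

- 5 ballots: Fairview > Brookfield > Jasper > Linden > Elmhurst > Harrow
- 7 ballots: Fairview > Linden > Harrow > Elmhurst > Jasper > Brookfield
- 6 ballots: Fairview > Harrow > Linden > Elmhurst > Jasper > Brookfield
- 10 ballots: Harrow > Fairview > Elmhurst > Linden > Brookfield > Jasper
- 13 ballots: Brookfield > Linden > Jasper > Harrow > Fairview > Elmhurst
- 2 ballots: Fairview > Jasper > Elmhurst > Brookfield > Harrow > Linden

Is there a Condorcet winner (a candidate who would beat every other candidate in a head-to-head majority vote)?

Head-to-head results (43 voters total):
Fairview vs Brookfield: Fairview wins 30–13.
Fairview vs Jasper: Fairview wins 30–13.
Fairview vs Harrow: Harrow wins 23–20.
Fairview vs Linden: Fairview wins 30–13.
Fairview vs Elmhurst: Fairview wins 43–0.
Brookfield vs Jasper: Brookfield wins 28–15.
Brookfield vs Harrow: Harrow wins 23–20.
Brookfield vs Linden: Linden wins 23–20.
Brookfield vs Elmhurst: Elmhurst wins 25–18.
Jasper vs Harrow: Harrow wins 23–20.
Jasper vs Linden: Linden wins 36–7.
Jasper vs Elmhurst: Elmhurst wins 23–20.
Harrow vs Linden: Linden wins 25–18.
Harrow vs Elmhurst: Harrow wins 36–7.
Linden vs Elmhurst: Linden wins 31–12.
No candidate beats all others: Fairview beats Linden beats Harrow beats Fairview, a majority cycle.

No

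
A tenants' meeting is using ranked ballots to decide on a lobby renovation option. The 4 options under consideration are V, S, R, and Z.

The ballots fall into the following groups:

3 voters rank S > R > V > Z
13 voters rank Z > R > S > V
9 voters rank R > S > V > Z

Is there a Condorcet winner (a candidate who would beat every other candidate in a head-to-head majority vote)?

Yes

Head-to-head results (25 voters total):
V vs S: S wins 25–0.
V vs R: R wins 25–0.
V vs Z: Z wins 13–12.
S vs R: R wins 22–3.
S vs Z: Z wins 13–12.
R vs Z: Z wins 13–12.
Z beats each rival — V (13–12), S (13–12), R (13–12) — so Z is the Condorcet winner.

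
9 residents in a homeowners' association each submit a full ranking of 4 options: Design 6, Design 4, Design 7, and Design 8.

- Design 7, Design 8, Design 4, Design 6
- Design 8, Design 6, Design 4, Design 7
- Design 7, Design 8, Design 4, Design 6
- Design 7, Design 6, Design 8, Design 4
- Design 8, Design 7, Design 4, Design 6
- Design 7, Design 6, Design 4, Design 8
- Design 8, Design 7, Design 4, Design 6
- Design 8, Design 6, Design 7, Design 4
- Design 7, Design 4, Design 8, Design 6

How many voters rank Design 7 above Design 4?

8

Ballots ranking Design 7 above Design 4: 8.
Ballots ranking Design 4 above Design 7: 1.
So 8 of 9 voters prefer Design 7 to Design 4.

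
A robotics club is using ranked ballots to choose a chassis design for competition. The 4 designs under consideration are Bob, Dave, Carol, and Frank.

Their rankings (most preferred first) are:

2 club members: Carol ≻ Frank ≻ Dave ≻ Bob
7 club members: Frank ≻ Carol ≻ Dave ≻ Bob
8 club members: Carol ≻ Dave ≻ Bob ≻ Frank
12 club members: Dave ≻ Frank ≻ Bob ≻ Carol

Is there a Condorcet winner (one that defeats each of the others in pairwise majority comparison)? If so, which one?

Head-to-head results (29 voters total):
Bob vs Dave: Dave wins 29–0.
Bob vs Carol: Carol wins 17–12.
Bob vs Frank: Frank wins 21–8.
Dave vs Carol: Carol wins 17–12.
Dave vs Frank: Dave wins 20–9.
Carol vs Frank: Frank wins 19–10.
No candidate beats all others: Dave beats Frank beats Carol beats Dave, a majority cycle.

No Condorcet winner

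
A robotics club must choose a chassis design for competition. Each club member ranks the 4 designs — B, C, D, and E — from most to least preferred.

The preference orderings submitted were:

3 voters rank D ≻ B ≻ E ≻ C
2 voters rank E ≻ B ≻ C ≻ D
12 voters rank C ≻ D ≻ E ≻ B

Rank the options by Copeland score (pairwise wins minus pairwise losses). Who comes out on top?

C

Pairwise results:
  B vs C: C wins 12–5.
  B vs D: D wins 15–2.
  B vs E: E wins 14–3.
  C vs D: C wins 14–3.
  C vs E: C wins 12–5.
  D vs E: D wins 15–2.
Copeland scores (wins − losses):
  B: 0 − 3 = -3
  C: 3 − 0 = 3
  D: 2 − 1 = 1
  E: 1 − 2 = -1
C has the best Copeland score.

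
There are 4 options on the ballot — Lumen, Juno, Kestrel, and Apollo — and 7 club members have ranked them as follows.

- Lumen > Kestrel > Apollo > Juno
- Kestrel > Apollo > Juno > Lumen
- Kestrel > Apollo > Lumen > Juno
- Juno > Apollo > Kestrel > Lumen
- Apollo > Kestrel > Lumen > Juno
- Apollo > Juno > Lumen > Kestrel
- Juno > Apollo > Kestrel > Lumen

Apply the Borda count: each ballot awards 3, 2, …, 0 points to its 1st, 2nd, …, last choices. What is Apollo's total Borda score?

15

Borda scores:
  Lumen: 3 + 0 + 1 + 0 + 1 + 1 + 0 = 6
  Juno: 0 + 1 + 0 + 3 + 0 + 2 + 3 = 9
  Kestrel: 2 + 3 + 3 + 1 + 2 + 0 + 1 = 12
  Apollo: 1 + 2 + 2 + 2 + 3 + 3 + 2 = 15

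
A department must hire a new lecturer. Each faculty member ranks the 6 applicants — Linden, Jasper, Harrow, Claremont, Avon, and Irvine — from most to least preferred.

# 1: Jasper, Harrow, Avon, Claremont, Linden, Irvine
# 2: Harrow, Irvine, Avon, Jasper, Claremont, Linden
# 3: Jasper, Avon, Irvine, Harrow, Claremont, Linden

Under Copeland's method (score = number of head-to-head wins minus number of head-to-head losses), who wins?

Pairwise results:
  Linden vs Jasper: Jasper wins 3–0.
  Linden vs Harrow: Harrow wins 3–0.
  Linden vs Claremont: Claremont wins 3–0.
  Linden vs Avon: Avon wins 3–0.
  Linden vs Irvine: Irvine wins 2–1.
  Jasper vs Harrow: Jasper wins 2–1.
  Jasper vs Claremont: Jasper wins 3–0.
  Jasper vs Avon: Jasper wins 2–1.
  Jasper vs Irvine: Jasper wins 2–1.
  Harrow vs Claremont: Harrow wins 3–0.
  Harrow vs Avon: Harrow wins 2–1.
  Harrow vs Irvine: Harrow wins 2–1.
  Claremont vs Avon: Avon wins 3–0.
  Claremont vs Irvine: Irvine wins 2–1.
  Avon vs Irvine: Avon wins 2–1.
Copeland scores (wins − losses):
  Linden: 0 − 5 = -5
  Jasper: 5 − 0 = 5
  Harrow: 4 − 1 = 3
  Claremont: 1 − 4 = -3
  Avon: 3 − 2 = 1
  Irvine: 2 − 3 = -1
Jasper has the best Copeland score.

Jasper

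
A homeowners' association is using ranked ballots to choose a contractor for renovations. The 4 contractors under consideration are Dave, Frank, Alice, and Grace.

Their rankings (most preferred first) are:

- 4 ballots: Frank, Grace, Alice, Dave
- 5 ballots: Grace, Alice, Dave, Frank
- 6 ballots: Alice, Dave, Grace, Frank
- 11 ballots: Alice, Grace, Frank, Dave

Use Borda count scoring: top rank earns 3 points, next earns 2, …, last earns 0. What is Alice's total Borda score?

65

Borda scores:
  Dave: 4·0 + 5·1 + 6·2 + 11·0 = 17
  Frank: 4·3 + 5·0 + 6·0 + 11·1 = 23
  Alice: 4·1 + 5·2 + 6·3 + 11·3 = 65
  Grace: 4·2 + 5·3 + 6·1 + 11·2 = 51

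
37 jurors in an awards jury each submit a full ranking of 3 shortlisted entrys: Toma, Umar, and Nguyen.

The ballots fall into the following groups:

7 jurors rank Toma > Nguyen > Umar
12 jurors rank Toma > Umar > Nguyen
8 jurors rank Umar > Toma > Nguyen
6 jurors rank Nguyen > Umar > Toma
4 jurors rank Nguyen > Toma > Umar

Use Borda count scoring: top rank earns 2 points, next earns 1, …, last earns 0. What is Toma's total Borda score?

Borda scores:
  Toma: 7·2 + 12·2 + 8·1 + 6·0 + 4·1 = 50
  Umar: 7·0 + 12·1 + 8·2 + 6·1 + 4·0 = 34
  Nguyen: 7·1 + 12·0 + 8·0 + 6·2 + 4·2 = 27

50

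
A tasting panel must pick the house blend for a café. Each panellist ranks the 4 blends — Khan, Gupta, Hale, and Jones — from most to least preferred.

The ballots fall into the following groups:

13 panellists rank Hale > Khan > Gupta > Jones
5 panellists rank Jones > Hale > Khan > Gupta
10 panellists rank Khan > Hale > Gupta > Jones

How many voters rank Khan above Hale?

Ballots ranking Khan above Hale: 10.
Ballots ranking Hale above Khan: 13+5 = 18.
So 10 of 28 voters prefer Khan to Hale.

10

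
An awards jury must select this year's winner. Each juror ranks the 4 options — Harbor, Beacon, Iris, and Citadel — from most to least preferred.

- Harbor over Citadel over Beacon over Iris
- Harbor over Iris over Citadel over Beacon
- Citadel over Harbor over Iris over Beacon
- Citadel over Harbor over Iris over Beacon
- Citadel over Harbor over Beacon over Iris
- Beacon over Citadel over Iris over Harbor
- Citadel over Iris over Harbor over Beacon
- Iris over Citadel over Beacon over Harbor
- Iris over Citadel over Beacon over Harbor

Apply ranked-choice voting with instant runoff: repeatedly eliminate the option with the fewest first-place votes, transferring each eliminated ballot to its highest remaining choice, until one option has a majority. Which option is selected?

Citadel

Round 1: Citadel 4, Harbor 2, Iris 2, Beacon 1. Beacon has the fewest and is eliminated.
Round 2: Citadel 5, Harbor 2, Iris 2. Citadel has a majority.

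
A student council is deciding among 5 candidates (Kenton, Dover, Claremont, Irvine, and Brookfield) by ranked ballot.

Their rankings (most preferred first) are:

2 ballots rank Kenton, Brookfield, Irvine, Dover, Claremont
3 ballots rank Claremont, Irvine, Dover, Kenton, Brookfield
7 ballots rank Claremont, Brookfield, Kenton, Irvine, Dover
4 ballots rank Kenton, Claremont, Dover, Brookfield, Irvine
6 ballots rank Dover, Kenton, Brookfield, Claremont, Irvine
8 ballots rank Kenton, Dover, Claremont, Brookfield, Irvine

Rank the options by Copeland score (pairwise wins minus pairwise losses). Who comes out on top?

Pairwise results:
  Kenton vs Dover: Kenton wins 21–9.
  Kenton vs Claremont: Kenton wins 20–10.
  Kenton vs Irvine: Kenton wins 27–3.
  Kenton vs Brookfield: Kenton wins 23–7.
  Dover vs Claremont: Dover wins 16–14.
  Dover vs Irvine: Dover wins 18–12.
  Dover vs Brookfield: Dover wins 21–9.
  Claremont vs Irvine: Claremont wins 28–2.
  Claremont vs Brookfield: Claremont wins 22–8.
  Irvine vs Brookfield: Brookfield wins 27–3.
Copeland scores (wins − losses):
  Kenton: 4 − 0 = 4
  Dover: 3 − 1 = 2
  Claremont: 2 − 2 = 0
  Irvine: 0 − 4 = -4
  Brookfield: 1 − 3 = -2
Kenton has the best Copeland score.

Kenton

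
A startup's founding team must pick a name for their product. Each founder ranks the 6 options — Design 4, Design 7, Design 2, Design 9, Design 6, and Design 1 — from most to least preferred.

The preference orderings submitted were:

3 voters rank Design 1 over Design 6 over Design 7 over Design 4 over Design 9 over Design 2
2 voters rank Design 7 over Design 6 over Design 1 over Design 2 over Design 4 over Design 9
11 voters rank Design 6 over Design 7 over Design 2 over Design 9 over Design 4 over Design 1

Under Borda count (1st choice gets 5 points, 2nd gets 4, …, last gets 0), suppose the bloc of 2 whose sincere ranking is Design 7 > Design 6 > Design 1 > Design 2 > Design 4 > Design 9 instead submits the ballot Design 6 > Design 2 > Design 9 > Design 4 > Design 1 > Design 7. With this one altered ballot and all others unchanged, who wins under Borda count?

Design 6

Borda totals with the altered ballot: Design 4 21, Design 7 53, Design 2 41, Design 9 31, Design 6 77, Design 1 17.
The winner is unchanged: still Design 6.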